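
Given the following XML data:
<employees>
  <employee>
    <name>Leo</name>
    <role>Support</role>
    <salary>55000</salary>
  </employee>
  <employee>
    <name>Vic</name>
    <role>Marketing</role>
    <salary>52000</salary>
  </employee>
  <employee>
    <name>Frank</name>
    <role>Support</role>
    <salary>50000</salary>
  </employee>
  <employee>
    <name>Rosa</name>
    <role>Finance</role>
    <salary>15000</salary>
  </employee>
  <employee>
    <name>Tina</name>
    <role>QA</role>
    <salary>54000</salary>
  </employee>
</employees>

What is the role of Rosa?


Searching for <employee> with <name>Rosa</name>
Found at position 4
<role>Finance</role>

ANSWER: Finance


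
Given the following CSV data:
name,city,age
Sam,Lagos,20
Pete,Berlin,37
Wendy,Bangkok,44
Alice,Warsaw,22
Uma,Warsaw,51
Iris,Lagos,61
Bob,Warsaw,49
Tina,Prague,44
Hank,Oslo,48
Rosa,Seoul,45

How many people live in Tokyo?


Scanning city column for 'Tokyo':
Total matches: 0

ANSWER: 0


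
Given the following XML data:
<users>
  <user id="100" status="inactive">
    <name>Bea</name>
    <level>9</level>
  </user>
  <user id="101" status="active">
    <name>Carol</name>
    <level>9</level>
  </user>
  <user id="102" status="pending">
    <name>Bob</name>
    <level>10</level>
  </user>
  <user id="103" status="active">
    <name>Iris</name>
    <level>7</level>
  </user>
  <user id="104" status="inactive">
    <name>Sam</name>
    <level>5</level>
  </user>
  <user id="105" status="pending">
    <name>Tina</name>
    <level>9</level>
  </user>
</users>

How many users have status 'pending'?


Counting users with status='pending':
  Bob (id=102) -> MATCH
  Tina (id=105) -> MATCH
Count: 2

ANSWER: 2


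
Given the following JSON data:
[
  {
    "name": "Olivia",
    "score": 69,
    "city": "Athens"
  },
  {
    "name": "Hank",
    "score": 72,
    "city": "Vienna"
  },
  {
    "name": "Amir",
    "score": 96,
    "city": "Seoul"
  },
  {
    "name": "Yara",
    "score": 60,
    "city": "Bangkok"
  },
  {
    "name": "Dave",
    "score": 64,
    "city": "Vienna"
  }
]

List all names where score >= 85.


Filtering records where score >= 85:
  Olivia (score=69) -> no
  Hank (score=72) -> no
  Amir (score=96) -> YES
  Yara (score=60) -> no
  Dave (score=64) -> no


ANSWER: Amir


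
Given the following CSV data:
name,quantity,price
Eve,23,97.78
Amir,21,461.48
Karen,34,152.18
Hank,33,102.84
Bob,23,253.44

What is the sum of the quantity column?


Values in 'quantity' column:
  Row 1: 23
  Row 2: 21
  Row 3: 34
  Row 4: 33
  Row 5: 23
Sum = 23 + 21 + 34 + 33 + 23 = 134

ANSWER: 134


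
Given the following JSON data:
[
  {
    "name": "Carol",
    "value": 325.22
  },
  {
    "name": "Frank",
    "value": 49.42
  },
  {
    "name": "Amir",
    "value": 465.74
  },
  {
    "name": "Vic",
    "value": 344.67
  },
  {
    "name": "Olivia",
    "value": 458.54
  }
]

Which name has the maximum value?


Comparing values:
  Carol: 325.22
  Frank: 49.42
  Amir: 465.74
  Vic: 344.67
  Olivia: 458.54
Maximum: Amir (465.74)

ANSWER: Amir


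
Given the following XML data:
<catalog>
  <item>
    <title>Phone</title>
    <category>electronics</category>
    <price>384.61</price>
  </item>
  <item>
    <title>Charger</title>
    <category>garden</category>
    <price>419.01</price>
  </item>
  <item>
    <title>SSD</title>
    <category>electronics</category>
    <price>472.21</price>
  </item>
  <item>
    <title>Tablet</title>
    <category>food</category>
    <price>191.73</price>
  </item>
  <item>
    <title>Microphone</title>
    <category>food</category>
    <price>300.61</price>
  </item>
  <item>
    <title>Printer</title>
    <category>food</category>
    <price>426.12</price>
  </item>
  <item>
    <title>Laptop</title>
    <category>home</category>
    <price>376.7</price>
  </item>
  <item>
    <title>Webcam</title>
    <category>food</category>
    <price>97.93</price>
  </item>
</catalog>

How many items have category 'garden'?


Scanning <item> elements for <category>garden</category>:
  Item 2: Charger -> MATCH
Count: 1

ANSWER: 1


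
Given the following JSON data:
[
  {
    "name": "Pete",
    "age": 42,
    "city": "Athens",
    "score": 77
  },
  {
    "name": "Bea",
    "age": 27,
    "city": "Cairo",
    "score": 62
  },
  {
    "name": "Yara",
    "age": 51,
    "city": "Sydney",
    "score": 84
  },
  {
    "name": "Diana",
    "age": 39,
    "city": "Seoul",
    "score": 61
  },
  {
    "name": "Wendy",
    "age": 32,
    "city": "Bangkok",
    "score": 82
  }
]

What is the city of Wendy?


Looking up record where name = Wendy
Record index: 4
Field 'city' = Bangkok

ANSWER: Bangkok


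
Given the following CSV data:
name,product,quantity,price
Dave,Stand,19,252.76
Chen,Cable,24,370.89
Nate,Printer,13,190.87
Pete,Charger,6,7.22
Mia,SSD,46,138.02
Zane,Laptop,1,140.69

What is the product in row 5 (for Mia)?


Row 5: Mia
Column 'product' = SSD

ANSWER: SSD


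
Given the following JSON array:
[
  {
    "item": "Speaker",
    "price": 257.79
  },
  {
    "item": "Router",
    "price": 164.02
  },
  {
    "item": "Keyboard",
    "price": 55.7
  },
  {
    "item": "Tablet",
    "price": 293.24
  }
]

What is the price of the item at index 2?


Array index 2 -> Keyboard
price = 55.7

ANSWER: 55.7


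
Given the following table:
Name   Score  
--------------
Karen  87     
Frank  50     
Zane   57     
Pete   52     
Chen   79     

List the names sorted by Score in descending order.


Sorting by Score (descending):
  Karen: 87
  Chen: 79
  Zane: 57
  Pete: 52
  Frank: 50


ANSWER: Karen, Chen, Zane, Pete, Frank


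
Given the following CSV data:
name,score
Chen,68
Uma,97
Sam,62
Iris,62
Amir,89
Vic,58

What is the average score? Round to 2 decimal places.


Scores: 68, 97, 62, 62, 89, 58
Sum = 436
Count = 6
Average = 436 / 6 = 72.67

ANSWER: 72.67


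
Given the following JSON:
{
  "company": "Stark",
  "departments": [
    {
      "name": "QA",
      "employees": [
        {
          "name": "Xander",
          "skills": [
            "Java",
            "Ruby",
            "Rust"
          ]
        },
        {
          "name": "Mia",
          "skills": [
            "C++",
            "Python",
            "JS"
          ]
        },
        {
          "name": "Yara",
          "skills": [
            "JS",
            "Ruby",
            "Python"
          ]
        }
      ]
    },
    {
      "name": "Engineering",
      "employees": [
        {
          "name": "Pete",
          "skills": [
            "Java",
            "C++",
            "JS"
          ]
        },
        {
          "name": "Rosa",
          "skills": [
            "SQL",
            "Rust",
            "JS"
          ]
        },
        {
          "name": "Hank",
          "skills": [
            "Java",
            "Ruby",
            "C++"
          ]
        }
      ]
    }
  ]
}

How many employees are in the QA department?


Path: departments[0].employees
Count: 3

ANSWER: 3


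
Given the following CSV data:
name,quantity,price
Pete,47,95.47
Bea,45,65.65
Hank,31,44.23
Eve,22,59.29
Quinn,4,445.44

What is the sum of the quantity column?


Values in 'quantity' column:
  Row 1: 47
  Row 2: 45
  Row 3: 31
  Row 4: 22
  Row 5: 4
Sum = 47 + 45 + 31 + 22 + 4 = 149

ANSWER: 149


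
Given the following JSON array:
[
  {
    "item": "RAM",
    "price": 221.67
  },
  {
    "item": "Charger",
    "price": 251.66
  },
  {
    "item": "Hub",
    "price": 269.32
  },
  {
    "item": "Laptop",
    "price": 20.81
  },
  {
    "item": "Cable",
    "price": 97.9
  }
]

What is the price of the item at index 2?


Array index 2 -> Hub
price = 269.32

ANSWER: 269.32


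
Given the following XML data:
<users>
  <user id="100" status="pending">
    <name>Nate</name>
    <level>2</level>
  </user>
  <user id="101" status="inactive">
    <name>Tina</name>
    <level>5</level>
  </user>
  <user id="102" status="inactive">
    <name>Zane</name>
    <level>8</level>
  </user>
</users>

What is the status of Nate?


Finding user with name = Nate
user id="100" status="pending"

ANSWER: pending


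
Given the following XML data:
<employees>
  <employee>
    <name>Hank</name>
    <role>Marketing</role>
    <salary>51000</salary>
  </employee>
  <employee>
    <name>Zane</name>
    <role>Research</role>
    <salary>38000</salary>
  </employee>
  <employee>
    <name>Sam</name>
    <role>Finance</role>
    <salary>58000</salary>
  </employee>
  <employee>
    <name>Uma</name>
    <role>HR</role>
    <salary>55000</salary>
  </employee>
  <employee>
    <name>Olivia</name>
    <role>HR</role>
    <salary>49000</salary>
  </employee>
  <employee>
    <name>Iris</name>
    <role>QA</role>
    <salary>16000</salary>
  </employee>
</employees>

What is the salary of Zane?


Searching for <employee> with <name>Zane</name>
Found at position 2
<salary>38000</salary>

ANSWER: 38000


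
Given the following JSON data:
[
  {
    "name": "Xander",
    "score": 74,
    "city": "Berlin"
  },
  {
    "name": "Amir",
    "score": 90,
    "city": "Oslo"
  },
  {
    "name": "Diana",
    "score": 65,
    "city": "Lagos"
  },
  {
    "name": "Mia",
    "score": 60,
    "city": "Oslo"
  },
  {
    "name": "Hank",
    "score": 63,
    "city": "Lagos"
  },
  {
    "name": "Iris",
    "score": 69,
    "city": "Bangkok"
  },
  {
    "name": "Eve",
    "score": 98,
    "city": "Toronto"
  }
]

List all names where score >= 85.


Filtering records where score >= 85:
  Xander (score=74) -> no
  Amir (score=90) -> YES
  Diana (score=65) -> no
  Mia (score=60) -> no
  Hank (score=63) -> no
  Iris (score=69) -> no
  Eve (score=98) -> YES


ANSWER: Amir, Eve


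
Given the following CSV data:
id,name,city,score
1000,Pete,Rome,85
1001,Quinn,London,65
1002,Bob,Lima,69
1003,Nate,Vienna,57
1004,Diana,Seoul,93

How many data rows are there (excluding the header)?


Counting rows (excluding header):
Header: id,name,city,score
Data rows: 5

ANSWER: 5


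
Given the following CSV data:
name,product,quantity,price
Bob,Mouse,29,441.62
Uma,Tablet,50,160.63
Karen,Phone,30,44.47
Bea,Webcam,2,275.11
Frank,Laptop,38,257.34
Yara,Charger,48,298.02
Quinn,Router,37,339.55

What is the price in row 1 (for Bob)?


Row 1: Bob
Column 'price' = 441.62

ANSWER: 441.62


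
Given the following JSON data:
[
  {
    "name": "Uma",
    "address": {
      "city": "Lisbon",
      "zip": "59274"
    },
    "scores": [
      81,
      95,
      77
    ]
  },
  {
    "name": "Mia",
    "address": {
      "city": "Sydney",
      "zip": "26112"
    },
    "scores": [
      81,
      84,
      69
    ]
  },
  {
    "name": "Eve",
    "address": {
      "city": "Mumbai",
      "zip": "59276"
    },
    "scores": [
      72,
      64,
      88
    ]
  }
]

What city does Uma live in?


Path: records[0].address.city
Value: Lisbon

ANSWER: Lisbon


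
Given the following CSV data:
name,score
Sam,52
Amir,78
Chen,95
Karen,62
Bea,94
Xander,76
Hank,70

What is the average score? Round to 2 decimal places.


Scores: 52, 78, 95, 62, 94, 76, 70
Sum = 527
Count = 7
Average = 527 / 7 = 75.29

ANSWER: 75.29


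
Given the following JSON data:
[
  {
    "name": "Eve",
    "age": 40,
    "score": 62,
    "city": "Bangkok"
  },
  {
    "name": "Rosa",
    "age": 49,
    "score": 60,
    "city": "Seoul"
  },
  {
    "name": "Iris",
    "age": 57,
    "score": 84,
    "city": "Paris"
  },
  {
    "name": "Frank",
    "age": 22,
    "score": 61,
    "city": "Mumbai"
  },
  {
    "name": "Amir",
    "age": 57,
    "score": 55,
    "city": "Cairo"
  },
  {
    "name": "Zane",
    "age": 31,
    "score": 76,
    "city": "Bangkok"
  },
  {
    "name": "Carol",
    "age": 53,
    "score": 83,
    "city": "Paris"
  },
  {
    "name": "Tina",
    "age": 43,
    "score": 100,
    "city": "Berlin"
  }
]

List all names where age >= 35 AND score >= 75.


Checking both conditions:
  Eve (age=40, score=62) -> no
  Rosa (age=49, score=60) -> no
  Iris (age=57, score=84) -> YES
  Frank (age=22, score=61) -> no
  Amir (age=57, score=55) -> no
  Zane (age=31, score=76) -> no
  Carol (age=53, score=83) -> YES
  Tina (age=43, score=100) -> YES


ANSWER: Iris, Carol, Tina


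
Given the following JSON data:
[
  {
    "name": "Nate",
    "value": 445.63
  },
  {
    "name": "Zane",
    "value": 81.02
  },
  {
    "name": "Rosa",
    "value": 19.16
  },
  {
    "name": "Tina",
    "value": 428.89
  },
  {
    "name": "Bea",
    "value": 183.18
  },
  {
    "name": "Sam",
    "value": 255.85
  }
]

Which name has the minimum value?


Comparing values:
  Nate: 445.63
  Zane: 81.02
  Rosa: 19.16
  Tina: 428.89
  Bea: 183.18
  Sam: 255.85
Minimum: Rosa (19.16)

ANSWER: Rosa


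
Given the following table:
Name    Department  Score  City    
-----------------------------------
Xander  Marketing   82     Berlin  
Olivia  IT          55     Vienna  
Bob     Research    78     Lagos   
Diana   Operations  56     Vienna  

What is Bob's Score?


Row 3: Bob
Score = 78

ANSWER: 78


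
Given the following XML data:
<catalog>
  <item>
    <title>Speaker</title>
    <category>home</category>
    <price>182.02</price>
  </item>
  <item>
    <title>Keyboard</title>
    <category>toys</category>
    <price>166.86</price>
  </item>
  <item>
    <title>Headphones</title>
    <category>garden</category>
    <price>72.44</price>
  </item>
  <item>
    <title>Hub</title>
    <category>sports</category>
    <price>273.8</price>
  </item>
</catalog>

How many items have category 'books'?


Scanning <item> elements for <category>books</category>:
Count: 0

ANSWER: 0


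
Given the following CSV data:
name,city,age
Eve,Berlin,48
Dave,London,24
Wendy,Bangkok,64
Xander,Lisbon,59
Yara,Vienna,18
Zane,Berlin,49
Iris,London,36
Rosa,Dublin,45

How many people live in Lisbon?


Scanning city column for 'Lisbon':
  Row 4: Xander -> MATCH
Total matches: 1

ANSWER: 1


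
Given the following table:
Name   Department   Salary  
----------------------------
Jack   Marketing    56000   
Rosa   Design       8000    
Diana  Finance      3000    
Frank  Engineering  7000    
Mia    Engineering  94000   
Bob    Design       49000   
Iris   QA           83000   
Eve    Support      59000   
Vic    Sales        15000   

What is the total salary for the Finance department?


Finance department members:
  Diana: 3000
Total = 3000 = 3000

ANSWER: 3000


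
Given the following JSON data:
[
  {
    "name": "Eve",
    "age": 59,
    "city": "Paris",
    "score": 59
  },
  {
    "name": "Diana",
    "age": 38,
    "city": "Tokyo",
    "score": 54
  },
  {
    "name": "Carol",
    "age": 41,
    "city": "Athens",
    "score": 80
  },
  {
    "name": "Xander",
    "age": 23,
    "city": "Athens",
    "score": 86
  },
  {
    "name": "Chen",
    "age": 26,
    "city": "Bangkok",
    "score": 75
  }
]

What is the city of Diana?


Looking up record where name = Diana
Record index: 1
Field 'city' = Tokyo

ANSWER: Tokyo


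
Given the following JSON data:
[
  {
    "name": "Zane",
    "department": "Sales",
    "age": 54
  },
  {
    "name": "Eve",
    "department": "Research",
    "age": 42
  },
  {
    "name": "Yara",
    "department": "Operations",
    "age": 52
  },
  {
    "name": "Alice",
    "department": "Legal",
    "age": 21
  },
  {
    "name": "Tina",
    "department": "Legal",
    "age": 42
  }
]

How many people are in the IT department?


Scanning records for department = IT
  No matches found
Count: 0

ANSWER: 0


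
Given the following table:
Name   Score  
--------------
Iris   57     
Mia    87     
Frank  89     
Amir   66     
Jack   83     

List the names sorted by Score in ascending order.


Sorting by Score (ascending):
  Iris: 57
  Amir: 66
  Jack: 83
  Mia: 87
  Frank: 89


ANSWER: Iris, Amir, Jack, Mia, Frank


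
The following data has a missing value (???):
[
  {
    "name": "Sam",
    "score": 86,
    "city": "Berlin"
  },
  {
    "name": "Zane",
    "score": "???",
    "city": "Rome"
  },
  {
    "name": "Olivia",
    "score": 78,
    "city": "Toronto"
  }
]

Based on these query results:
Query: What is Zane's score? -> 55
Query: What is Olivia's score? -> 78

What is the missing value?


The missing value is Zane's score
From query: Zane's score = 55

ANSWER: 55


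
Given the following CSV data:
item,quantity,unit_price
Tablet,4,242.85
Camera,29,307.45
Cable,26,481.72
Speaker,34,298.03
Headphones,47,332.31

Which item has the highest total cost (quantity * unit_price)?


Computing row totals:
  Tablet: 971.4
  Camera: 8916.05
  Cable: 12524.72
  Speaker: 10133.02
  Headphones: 15618.57
Maximum: Headphones (15618.57)

ANSWER: Headphones


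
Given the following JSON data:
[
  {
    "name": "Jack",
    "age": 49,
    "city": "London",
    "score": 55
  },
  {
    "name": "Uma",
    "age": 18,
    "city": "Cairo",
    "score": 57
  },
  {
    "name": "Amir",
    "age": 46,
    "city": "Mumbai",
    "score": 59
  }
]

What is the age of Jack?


Looking up record where name = Jack
Record index: 0
Field 'age' = 49

ANSWER: 49


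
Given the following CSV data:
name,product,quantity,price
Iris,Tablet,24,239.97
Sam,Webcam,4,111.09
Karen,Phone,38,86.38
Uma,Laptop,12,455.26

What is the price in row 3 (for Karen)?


Row 3: Karen
Column 'price' = 86.38

ANSWER: 86.38


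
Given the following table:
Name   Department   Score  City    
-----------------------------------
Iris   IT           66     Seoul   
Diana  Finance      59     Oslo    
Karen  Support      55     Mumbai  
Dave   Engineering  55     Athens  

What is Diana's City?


Row 2: Diana
City = Oslo

ANSWER: Oslo


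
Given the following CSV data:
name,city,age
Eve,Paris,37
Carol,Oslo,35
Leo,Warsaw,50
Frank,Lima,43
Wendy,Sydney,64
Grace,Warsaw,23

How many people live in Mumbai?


Scanning city column for 'Mumbai':
Total matches: 0

ANSWER: 0


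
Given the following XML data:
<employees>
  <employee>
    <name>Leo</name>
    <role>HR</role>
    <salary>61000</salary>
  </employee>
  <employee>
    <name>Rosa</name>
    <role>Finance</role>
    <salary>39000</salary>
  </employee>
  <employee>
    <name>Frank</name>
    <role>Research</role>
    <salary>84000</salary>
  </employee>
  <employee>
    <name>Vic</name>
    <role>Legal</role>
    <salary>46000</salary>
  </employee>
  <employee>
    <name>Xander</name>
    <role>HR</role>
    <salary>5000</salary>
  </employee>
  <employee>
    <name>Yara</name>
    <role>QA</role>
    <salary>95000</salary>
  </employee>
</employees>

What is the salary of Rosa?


Searching for <employee> with <name>Rosa</name>
Found at position 2
<salary>39000</salary>

ANSWER: 39000


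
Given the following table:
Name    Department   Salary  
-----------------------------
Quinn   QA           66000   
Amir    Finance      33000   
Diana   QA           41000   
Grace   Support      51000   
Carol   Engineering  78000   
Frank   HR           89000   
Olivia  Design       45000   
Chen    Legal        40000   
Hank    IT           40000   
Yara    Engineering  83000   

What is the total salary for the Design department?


Design department members:
  Olivia: 45000
Total = 45000 = 45000

ANSWER: 45000


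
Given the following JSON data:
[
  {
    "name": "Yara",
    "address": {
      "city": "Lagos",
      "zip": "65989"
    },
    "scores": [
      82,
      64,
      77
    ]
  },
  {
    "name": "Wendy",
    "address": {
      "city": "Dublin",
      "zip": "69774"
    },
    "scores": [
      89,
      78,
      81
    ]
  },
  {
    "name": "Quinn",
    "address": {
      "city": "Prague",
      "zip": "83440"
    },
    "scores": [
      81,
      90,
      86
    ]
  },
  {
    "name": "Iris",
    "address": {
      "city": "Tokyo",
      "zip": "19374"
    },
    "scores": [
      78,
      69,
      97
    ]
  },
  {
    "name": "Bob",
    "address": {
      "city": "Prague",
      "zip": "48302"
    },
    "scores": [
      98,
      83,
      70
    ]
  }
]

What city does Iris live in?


Path: records[3].address.city
Value: Tokyo

ANSWER: Tokyo


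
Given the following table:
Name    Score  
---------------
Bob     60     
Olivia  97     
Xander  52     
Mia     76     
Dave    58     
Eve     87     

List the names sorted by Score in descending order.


Sorting by Score (descending):
  Olivia: 97
  Eve: 87
  Mia: 76
  Bob: 60
  Dave: 58
  Xander: 52


ANSWER: Olivia, Eve, Mia, Bob, Dave, Xander


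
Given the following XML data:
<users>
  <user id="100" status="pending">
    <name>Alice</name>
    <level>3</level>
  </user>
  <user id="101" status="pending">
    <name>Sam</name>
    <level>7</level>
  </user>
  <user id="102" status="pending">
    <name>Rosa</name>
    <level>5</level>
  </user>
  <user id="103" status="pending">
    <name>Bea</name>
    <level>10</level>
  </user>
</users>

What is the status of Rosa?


Finding user with name = Rosa
user id="102" status="pending"

ANSWER: pending


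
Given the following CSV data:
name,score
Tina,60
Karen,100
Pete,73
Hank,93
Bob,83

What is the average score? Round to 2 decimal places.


Scores: 60, 100, 73, 93, 83
Sum = 409
Count = 5
Average = 409 / 5 = 81.80

ANSWER: 81.80


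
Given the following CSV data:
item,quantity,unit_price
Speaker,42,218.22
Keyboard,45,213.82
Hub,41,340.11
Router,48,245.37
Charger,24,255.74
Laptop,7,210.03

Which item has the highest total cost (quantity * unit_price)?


Computing row totals:
  Speaker: 9165.24
  Keyboard: 9621.9
  Hub: 13944.51
  Router: 11777.76
  Charger: 6137.76
  Laptop: 1470.21
Maximum: Hub (13944.51)

ANSWER: Hub


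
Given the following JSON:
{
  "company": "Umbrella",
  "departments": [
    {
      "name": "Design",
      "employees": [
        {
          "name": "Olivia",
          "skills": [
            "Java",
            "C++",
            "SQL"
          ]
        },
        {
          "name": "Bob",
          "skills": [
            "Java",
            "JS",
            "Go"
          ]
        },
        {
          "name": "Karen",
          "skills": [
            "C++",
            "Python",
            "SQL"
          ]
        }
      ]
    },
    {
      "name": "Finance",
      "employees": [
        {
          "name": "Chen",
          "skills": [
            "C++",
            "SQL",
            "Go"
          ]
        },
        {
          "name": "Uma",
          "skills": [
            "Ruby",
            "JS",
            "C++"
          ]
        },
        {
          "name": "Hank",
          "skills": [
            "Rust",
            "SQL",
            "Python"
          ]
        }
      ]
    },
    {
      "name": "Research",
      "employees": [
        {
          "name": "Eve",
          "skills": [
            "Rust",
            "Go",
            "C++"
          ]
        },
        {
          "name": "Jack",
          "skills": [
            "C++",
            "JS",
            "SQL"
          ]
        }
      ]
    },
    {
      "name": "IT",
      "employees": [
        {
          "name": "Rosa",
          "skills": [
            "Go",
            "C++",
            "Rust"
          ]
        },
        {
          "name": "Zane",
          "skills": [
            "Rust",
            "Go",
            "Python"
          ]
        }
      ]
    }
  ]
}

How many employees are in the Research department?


Path: departments[2].employees
Count: 2

ANSWER: 2


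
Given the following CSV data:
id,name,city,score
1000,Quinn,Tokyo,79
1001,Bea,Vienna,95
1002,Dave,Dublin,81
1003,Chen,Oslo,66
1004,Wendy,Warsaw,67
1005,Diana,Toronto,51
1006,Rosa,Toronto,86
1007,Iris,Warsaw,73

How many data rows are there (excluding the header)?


Counting rows (excluding header):
Header: id,name,city,score
Data rows: 8

ANSWER: 8


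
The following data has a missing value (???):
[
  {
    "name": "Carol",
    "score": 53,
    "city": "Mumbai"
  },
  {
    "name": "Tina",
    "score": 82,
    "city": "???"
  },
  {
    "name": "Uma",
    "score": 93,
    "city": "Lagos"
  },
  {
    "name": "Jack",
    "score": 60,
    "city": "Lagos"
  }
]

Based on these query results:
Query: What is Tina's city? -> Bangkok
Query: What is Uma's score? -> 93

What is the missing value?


The missing value is Tina's city
From query: Tina's city = Bangkok

ANSWER: Bangkok


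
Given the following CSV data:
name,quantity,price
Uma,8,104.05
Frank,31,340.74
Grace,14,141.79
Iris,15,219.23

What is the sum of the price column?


Values in 'price' column:
  Row 1: 104.05
  Row 2: 340.74
  Row 3: 141.79
  Row 4: 219.23
Sum = 104.05 + 340.74 + 141.79 + 219.23 = 805.81

ANSWER: 805.81


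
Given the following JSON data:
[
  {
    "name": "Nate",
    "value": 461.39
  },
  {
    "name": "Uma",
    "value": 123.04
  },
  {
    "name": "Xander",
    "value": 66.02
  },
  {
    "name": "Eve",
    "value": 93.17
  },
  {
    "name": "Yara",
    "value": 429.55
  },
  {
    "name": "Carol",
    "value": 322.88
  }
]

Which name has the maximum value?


Comparing values:
  Nate: 461.39
  Uma: 123.04
  Xander: 66.02
  Eve: 93.17
  Yara: 429.55
  Carol: 322.88
Maximum: Nate (461.39)

ANSWER: Nate


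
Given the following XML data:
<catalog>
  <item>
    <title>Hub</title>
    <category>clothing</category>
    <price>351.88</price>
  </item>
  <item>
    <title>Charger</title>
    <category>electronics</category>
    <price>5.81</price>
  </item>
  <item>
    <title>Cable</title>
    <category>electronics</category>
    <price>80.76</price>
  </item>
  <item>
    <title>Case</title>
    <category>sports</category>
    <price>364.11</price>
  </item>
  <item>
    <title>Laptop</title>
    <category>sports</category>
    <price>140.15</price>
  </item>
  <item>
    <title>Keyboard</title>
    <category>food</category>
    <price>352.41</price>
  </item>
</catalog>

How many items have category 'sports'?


Scanning <item> elements for <category>sports</category>:
  Item 4: Case -> MATCH
  Item 5: Laptop -> MATCH
Count: 2

ANSWER: 2


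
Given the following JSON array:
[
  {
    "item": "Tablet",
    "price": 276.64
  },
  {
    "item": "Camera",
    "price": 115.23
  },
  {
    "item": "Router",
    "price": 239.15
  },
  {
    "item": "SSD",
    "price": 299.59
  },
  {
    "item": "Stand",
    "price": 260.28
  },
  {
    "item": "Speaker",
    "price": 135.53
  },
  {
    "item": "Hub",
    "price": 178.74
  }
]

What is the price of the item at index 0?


Array index 0 -> Tablet
price = 276.64

ANSWER: 276.64


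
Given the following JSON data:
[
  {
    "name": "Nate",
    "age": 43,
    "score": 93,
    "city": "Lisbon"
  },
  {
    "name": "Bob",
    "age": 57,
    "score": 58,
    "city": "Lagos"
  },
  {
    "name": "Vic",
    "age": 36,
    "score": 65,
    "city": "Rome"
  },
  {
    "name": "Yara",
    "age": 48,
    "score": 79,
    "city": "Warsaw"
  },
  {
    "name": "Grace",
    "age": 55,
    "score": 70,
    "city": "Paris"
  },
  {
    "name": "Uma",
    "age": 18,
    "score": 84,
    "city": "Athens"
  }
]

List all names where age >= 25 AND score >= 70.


Checking both conditions:
  Nate (age=43, score=93) -> YES
  Bob (age=57, score=58) -> no
  Vic (age=36, score=65) -> no
  Yara (age=48, score=79) -> YES
  Grace (age=55, score=70) -> YES
  Uma (age=18, score=84) -> no


ANSWER: Nate, Yara, Grace


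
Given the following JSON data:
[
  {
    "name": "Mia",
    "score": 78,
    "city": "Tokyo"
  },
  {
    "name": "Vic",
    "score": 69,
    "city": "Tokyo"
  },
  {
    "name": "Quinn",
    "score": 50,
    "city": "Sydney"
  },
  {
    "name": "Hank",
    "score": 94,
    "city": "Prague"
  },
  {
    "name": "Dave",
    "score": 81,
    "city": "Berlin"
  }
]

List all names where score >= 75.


Filtering records where score >= 75:
  Mia (score=78) -> YES
  Vic (score=69) -> no
  Quinn (score=50) -> no
  Hank (score=94) -> YES
  Dave (score=81) -> YES


ANSWER: Mia, Hank, Dave


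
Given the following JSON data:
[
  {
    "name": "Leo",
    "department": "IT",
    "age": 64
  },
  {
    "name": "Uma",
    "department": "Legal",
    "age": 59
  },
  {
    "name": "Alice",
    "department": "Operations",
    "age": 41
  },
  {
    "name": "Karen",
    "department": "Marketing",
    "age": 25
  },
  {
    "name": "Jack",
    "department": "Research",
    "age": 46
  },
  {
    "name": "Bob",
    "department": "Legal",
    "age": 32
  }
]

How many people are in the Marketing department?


Scanning records for department = Marketing
  Record 3: Karen
Count: 1

ANSWER: 1


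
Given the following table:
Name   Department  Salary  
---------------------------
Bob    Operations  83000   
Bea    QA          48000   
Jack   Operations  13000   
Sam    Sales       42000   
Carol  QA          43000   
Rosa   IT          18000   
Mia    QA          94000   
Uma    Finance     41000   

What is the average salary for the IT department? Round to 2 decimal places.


IT department members:
  Rosa: 18000
Sum = 18000
Count = 1
Average = 18000 / 1 = 18000.00

ANSWER: 18000.00


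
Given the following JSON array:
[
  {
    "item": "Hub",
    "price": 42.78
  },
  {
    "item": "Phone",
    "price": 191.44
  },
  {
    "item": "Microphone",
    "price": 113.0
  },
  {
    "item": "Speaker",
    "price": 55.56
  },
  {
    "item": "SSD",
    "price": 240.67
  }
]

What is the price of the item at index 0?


Array index 0 -> Hub
price = 42.78

ANSWER: 42.78


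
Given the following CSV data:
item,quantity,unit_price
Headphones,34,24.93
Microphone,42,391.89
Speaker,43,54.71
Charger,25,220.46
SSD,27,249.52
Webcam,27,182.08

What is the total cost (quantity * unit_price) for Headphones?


Row: Headphones
quantity = 34
unit_price = 24.93
total = 34 * 24.93 = 847.62

ANSWER: 847.62


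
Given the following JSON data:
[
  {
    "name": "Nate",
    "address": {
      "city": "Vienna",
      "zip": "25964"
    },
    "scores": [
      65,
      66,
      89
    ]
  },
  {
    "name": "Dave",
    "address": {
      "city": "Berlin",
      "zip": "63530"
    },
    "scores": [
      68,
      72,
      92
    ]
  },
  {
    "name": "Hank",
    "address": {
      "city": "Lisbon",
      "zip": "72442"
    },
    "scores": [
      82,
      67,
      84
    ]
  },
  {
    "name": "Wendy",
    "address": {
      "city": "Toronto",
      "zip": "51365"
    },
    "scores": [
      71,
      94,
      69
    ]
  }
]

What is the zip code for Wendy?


Path: records[3].address.zip
Value: 51365

ANSWER: 51365


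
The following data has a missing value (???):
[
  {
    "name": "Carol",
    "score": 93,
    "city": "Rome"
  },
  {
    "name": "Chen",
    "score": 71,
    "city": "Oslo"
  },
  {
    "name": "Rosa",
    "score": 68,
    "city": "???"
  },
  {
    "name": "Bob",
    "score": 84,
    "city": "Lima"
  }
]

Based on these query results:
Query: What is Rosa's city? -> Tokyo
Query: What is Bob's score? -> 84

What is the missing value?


The missing value is Rosa's city
From query: Rosa's city = Tokyo

ANSWER: Tokyo


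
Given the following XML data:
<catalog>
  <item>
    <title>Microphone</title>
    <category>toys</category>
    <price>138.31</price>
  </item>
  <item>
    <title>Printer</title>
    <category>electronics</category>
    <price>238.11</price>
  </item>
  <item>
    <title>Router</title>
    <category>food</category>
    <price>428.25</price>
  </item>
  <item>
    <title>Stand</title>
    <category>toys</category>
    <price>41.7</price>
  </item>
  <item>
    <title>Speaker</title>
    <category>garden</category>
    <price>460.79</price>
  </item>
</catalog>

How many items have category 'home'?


Scanning <item> elements for <category>home</category>:
Count: 0

ANSWER: 0


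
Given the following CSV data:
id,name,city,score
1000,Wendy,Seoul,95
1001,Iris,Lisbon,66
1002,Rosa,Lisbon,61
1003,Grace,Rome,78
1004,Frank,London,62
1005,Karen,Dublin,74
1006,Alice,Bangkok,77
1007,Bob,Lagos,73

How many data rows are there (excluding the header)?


Counting rows (excluding header):
Header: id,name,city,score
Data rows: 8

ANSWER: 8


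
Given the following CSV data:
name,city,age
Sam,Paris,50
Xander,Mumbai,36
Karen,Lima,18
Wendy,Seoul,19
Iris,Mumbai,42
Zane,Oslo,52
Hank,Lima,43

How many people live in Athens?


Scanning city column for 'Athens':
Total matches: 0

ANSWER: 0


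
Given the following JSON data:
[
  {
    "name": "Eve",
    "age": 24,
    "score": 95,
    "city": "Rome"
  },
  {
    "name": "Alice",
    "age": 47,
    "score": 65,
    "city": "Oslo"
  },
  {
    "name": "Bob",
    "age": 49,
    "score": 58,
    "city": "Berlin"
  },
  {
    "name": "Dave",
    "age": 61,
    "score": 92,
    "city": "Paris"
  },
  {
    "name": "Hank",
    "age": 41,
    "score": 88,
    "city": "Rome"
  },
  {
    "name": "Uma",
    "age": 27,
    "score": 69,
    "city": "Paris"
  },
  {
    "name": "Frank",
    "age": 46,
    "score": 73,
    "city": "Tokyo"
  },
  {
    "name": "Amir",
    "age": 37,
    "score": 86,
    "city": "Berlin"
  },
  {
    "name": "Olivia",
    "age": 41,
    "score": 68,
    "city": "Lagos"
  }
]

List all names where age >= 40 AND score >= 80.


Checking both conditions:
  Eve (age=24, score=95) -> no
  Alice (age=47, score=65) -> no
  Bob (age=49, score=58) -> no
  Dave (age=61, score=92) -> YES
  Hank (age=41, score=88) -> YES
  Uma (age=27, score=69) -> no
  Frank (age=46, score=73) -> no
  Amir (age=37, score=86) -> no
  Olivia (age=41, score=68) -> no


ANSWER: Dave, Hank


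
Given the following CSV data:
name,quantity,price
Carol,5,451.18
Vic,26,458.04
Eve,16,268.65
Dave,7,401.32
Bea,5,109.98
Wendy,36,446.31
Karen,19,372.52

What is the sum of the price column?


Values in 'price' column:
  Row 1: 451.18
  Row 2: 458.04
  Row 3: 268.65
  Row 4: 401.32
  Row 5: 109.98
  Row 6: 446.31
  Row 7: 372.52
Sum = 451.18 + 458.04 + 268.65 + 401.32 + 109.98 + 446.31 + 372.52 = 2508.0

ANSWER: 2508.0


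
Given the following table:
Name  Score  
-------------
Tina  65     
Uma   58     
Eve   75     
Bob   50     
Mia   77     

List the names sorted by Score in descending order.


Sorting by Score (descending):
  Mia: 77
  Eve: 75
  Tina: 65
  Uma: 58
  Bob: 50


ANSWER: Mia, Eve, Tina, Uma, Bob


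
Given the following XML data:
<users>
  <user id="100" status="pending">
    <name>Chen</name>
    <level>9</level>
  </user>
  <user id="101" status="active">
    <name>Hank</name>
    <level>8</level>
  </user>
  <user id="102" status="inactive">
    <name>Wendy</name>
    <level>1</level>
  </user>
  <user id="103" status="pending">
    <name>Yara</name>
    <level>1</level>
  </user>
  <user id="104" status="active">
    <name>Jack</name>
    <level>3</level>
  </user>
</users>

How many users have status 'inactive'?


Counting users with status='inactive':
  Wendy (id=102) -> MATCH
Count: 1

ANSWER: 1


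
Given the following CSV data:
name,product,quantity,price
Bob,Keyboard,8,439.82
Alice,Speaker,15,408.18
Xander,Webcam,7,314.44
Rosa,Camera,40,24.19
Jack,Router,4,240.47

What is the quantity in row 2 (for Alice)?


Row 2: Alice
Column 'quantity' = 15

ANSWER: 15


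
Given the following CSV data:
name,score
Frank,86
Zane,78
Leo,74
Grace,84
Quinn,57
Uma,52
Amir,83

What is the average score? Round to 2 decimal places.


Scores: 86, 78, 74, 84, 57, 52, 83
Sum = 514
Count = 7
Average = 514 / 7 = 73.43

ANSWER: 73.43


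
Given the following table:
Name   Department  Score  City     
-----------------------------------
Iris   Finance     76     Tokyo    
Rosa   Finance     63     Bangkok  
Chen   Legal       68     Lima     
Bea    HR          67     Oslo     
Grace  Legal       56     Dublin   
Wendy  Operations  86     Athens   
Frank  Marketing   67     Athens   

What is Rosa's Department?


Row 2: Rosa
Department = Finance

ANSWER: Finance


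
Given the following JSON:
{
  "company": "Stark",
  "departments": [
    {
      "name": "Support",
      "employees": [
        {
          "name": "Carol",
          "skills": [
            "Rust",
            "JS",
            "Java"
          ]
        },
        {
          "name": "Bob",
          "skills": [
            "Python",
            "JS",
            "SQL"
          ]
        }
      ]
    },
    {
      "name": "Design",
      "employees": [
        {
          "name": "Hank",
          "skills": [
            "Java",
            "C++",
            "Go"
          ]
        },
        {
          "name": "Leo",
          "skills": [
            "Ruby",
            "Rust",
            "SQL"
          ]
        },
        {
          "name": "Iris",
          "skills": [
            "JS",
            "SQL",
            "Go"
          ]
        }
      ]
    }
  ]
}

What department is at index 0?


Path: departments[0].name
Value: Support

ANSWER: Support


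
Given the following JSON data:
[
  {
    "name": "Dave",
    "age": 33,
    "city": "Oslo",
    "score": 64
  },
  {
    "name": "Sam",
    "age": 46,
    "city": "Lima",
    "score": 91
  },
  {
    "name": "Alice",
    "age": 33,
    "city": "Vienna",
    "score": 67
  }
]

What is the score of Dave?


Looking up record where name = Dave
Record index: 0
Field 'score' = 64

ANSWER: 64


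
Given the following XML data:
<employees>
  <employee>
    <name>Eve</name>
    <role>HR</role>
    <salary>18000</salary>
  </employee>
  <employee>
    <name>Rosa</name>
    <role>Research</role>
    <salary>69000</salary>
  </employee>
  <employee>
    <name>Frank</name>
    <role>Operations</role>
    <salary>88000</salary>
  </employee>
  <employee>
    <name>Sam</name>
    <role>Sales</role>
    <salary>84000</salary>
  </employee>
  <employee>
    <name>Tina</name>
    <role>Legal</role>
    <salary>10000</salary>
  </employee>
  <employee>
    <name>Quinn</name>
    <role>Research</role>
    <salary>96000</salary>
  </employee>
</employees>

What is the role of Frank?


Searching for <employee> with <name>Frank</name>
Found at position 3
<role>Operations</role>

ANSWER: Operations


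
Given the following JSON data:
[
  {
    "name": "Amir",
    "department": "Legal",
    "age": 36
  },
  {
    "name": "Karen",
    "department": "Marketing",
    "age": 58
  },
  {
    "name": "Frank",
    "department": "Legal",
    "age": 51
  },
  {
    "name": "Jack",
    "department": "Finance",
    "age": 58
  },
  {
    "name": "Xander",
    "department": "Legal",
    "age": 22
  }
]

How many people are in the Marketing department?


Scanning records for department = Marketing
  Record 1: Karen
Count: 1

ANSWER: 1


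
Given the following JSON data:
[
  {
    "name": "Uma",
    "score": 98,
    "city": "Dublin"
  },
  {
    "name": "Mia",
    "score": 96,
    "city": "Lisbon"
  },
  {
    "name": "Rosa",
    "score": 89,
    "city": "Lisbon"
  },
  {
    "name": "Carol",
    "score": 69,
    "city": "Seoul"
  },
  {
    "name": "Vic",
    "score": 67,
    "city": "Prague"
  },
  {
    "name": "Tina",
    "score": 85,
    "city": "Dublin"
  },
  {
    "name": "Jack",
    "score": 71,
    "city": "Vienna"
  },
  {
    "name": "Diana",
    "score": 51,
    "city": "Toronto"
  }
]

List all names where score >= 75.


Filtering records where score >= 75:
  Uma (score=98) -> YES
  Mia (score=96) -> YES
  Rosa (score=89) -> YES
  Carol (score=69) -> no
  Vic (score=67) -> no
  Tina (score=85) -> YES
  Jack (score=71) -> no
  Diana (score=51) -> no


ANSWER: Uma, Mia, Rosa, Tina


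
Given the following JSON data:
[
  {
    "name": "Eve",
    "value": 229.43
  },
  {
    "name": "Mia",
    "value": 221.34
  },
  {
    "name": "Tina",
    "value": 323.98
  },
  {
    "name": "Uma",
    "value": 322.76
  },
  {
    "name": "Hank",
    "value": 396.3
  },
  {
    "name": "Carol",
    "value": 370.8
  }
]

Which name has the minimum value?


Comparing values:
  Eve: 229.43
  Mia: 221.34
  Tina: 323.98
  Uma: 322.76
  Hank: 396.3
  Carol: 370.8
Minimum: Mia (221.34)

ANSWER: Mia


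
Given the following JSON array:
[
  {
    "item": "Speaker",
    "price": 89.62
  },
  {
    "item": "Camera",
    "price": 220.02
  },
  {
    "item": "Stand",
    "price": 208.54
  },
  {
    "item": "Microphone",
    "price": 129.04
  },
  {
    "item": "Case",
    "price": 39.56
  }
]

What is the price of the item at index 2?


Array index 2 -> Stand
price = 208.54

ANSWER: 208.54
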